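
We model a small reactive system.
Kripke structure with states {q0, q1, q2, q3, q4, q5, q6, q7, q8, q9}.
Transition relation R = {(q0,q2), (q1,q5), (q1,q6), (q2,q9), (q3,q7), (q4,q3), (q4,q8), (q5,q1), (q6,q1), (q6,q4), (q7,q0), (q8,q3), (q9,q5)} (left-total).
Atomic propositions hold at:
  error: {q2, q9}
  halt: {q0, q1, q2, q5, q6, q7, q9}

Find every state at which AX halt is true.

Sat(AX halt) = {s : every successor in {q0, q1, q2, q5, q6, q7, q9}} = {q0, q1, q2, q3, q5, q7, q9}

{q0, q1, q2, q3, q5, q7, q9}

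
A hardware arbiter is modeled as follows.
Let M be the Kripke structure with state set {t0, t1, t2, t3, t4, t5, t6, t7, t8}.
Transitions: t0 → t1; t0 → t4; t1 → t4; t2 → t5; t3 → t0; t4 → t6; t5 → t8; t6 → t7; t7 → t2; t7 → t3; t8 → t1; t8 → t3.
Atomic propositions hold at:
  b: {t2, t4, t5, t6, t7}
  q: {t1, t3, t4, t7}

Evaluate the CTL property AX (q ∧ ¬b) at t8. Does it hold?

Sat(¬b) = {t0, t1, t3, t8}
Sat(q ∧ ¬b) = {t1, t3}
Sat(AX (q ∧ ¬b)) = {s : every successor in {t1, t3}} = {t8}
t8 ∈ Sat(AX (q ∧ ¬b)) = {t8}, so the formula holds at t8.

Yes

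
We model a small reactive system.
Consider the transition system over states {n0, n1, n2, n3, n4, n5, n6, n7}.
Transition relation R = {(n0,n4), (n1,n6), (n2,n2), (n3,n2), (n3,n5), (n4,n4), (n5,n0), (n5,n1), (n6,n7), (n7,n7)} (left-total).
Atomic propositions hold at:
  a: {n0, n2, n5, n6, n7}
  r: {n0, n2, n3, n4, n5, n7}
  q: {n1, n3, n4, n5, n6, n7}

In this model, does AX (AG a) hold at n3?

No

AG a: greatest fixpoint, start Z0 = {n0, n2, n5, n6, n7}, keep only states in Sat with every successor in Z. Z1 = {n2, n6, n7}; fixed.
Sat(AG a) = {n2, n6, n7}
Sat(AX (AG a)) = {s : every successor in {n2, n6, n7}} = {n1, n2, n6, n7}
n3 ∉ Sat(AX (AG a)) = {n1, n2, n6, n7}, so the formula does not hold at n3.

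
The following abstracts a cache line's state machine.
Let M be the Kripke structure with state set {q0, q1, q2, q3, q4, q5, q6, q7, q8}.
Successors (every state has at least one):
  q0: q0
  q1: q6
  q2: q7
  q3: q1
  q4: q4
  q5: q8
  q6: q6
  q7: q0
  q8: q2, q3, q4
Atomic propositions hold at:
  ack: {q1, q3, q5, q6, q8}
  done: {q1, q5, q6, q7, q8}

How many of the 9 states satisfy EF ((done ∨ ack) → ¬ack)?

6

Sat(done ∨ ack) = {q1, q3, q5, q6, q7, q8}
Sat(¬ack) = {q0, q2, q4, q7}
Sat((done ∨ ack) → ¬ack) = {q0, q2, q4, q7}
EF ((done ∨ ack) → ¬ack): least fixpoint, start Z0 = {q0, q2, q4, q7}, add states with some successor in Z. Z1 = {q0, q2, q4, q7, q8}; Z2 = {q0, q2, q4, q5, q7, q8}; fixed.
Sat(EF ((done ∨ ack) → ¬ack)) = {q0, q2, q4, q5, q7, q8}
|Sat(EF ((done ∨ ack) → ¬ack))| = |{q0, q2, q4, q5, q7, q8}| = 6.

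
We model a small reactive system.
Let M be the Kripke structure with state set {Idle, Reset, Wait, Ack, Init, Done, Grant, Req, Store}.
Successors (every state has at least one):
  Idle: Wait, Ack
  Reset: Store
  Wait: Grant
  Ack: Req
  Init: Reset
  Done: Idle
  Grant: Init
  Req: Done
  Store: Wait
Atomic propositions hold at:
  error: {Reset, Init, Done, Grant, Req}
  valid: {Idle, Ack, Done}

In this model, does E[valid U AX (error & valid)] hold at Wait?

No

Sat(error & valid) = {Done}
Sat(AX (error & valid)) = {s : every successor in {Done}} = {Req}
E[valid U AX (error & valid)]: least fixpoint, start Z0 = Sat(AX (error & valid)) = {Req}, add states in Sat(valid) with some successor in Z. Z1 = {Ack, Req}; Z2 = {Idle, Ack, Req}; Z3 = {Idle, Ack, Done, Req}; fixed.
Sat(E[valid U AX (error & valid)]) = {Idle, Ack, Done, Req}
Wait ∉ Sat(E[valid U AX (error & valid)]) = {Idle, Ack, Done, Req}, so the formula does not hold at Wait.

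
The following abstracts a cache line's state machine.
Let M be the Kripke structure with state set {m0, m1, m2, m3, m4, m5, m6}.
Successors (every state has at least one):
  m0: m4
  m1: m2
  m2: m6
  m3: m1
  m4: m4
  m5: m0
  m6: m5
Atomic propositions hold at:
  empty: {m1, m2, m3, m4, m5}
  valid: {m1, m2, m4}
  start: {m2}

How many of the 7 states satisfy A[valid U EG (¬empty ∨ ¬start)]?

Sat(¬empty) = {m0, m6}
Sat(¬start) = {m0, m1, m3, m4, m5, m6}
Sat(¬empty ∨ ¬start) = {m0, m1, m3, m4, m5, m6}
EG (¬empty ∨ ¬start): greatest fixpoint, start Z0 = {m0, m1, m3, m4, m5, m6}, keep only states in Sat with some successor in Z. Z1 = {m0, m3, m4, m5, m6}; Z2 = {m0, m4, m5, m6}; fixed.
Sat(EG (¬empty ∨ ¬start)) = {m0, m4, m5, m6}
A[valid U EG (¬empty ∨ ¬start)]: least fixpoint, start Z0 = Sat(EG (¬empty ∨ ¬start)) = {m0, m4, m5, m6}, add states in Sat(valid) with every successor in Z. Z1 = {m0, m2, m4, m5, m6}; Z2 = {m0, m1, m2, m4, m5, m6}; fixed.
Sat(A[valid U EG (¬empty ∨ ¬start)]) = {m0, m1, m2, m4, m5, m6}
|Sat(A[valid U EG (¬empty ∨ ¬start)])| = |{m0, m1, m2, m4, m5, m6}| = 6.

6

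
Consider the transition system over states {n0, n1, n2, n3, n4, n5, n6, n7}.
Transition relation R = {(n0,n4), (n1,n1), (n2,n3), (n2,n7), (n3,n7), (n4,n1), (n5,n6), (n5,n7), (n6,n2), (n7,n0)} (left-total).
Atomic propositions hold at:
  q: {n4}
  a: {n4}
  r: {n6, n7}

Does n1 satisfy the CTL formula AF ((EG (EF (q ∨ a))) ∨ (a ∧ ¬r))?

Sat(q ∨ a) = {n4}
EF (q ∨ a): least fixpoint, start Z0 = {n4}, add states with some successor in Z. Z1 = {n0, n4}; Z2 = {n0, n4, n7}; Z3 = {n0, n2, n3, n4, n5, n7}; Z4 = {n0, n2, n3, n4, n5, n6, n7}; fixed.
Sat(EF (q ∨ a)) = {n0, n2, n3, n4, n5, n6, n7}
EG (EF (q ∨ a)): greatest fixpoint, start Z0 = {n0, n2, n3, n4, n5, n6, n7}, keep only states in Sat with some successor in Z. Z1 = {n0, n2, n3, n5, n6, n7}; Z2 = {n2, n3, n5, n6, n7}; Z3 = {n2, n3, n5, n6}; Z4 = {n2, n5, n6}; Z5 = {n5, n6}; Z6 = {n5}; Z7 = ∅; fixed.
Sat(EG (EF (q ∨ a))) = ∅
Sat(¬r) = {n0, n1, n2, n3, n4, n5}
Sat(a ∧ ¬r) = {n4}
Sat((EG (EF (q ∨ a))) ∨ (a ∧ ¬r)) = {n4}
AF ((EG (EF (q ∨ a))) ∨ (a ∧ ¬r)): least fixpoint, start Z0 = {n4}, add states with every successor in Z. Z1 = {n0, n4}; Z2 = {n0, n4, n7}; Z3 = {n0, n3, n4, n7}; Z4 = {n0, n2, n3, n4, n7}; Z5 = {n0, n2, n3, n4, n6, n7}; Z6 = {n0, n2, n3, n4, n5, n6, n7}; fixed.
Sat(AF ((EG (EF (q ∨ a))) ∨ (a ∧ ¬r))) = {n0, n2, n3, n4, n5, n6, n7}
n1 ∉ Sat(AF ((EG (EF (q ∨ a))) ∨ (a ∧ ¬r))) = {n0, n2, n3, n4, n5, n6, n7}, so the formula does not hold at n1.

No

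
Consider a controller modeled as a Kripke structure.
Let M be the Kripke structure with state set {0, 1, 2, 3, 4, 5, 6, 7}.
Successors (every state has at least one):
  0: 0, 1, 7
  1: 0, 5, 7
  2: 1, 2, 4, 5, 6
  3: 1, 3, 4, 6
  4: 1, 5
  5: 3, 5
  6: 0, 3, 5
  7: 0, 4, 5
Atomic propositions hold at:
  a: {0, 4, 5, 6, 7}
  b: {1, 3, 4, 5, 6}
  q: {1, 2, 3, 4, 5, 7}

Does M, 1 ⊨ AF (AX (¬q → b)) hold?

Sat(¬q) = {0, 6}
Sat(¬q → b) = {1, 2, 3, 4, 5, 6, 7}
Sat(AX (¬q → b)) = {s : every successor in {1, 2, 3, 4, 5, 6, 7}} = {2, 3, 4, 5}
AF (AX (¬q → b)): least fixpoint, start Z0 = {2, 3, 4, 5}, add states with every successor in Z. Already a fixed point.
Sat(AF (AX (¬q → b))) = {2, 3, 4, 5}
1 ∉ Sat(AF (AX (¬q → b))) = {2, 3, 4, 5}, so the formula does not hold at 1.

No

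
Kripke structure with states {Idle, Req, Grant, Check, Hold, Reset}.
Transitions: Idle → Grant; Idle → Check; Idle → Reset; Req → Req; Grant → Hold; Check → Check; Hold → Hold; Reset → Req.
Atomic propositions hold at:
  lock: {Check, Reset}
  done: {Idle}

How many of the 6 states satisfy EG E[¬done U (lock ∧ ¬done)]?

Sat(¬done) = {Req, Grant, Check, Hold, Reset}
Sat(lock ∧ ¬done) = {Check, Reset}
E[¬done U (lock ∧ ¬done)]: least fixpoint, start Z0 = Sat((lock ∧ ¬done)) = {Check, Reset}, add states in Sat(¬done) with some successor in Z. Already a fixed point.
Sat(E[¬done U (lock ∧ ¬done)]) = {Check, Reset}
EG E[¬done U (lock ∧ ¬done)]: greatest fixpoint, start Z0 = {Check, Reset}, keep only states in Sat with some successor in Z. Z1 = {Check}; fixed.
Sat(EG E[¬done U (lock ∧ ¬done)]) = {Check}
|Sat(EG E[¬done U (lock ∧ ¬done)])| = |{Check}| = 1.

1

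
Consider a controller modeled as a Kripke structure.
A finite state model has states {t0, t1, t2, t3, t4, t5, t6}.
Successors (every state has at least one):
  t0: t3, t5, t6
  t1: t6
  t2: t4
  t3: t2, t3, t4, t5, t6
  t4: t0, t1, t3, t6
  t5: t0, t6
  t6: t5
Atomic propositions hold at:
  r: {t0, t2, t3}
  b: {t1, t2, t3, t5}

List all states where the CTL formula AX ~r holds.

Sat(~r) = {t1, t4, t5, t6}
Sat(AX ~r) = {s : every successor in {t1, t4, t5, t6}} = {t1, t2, t6}

{t1, t2, t6}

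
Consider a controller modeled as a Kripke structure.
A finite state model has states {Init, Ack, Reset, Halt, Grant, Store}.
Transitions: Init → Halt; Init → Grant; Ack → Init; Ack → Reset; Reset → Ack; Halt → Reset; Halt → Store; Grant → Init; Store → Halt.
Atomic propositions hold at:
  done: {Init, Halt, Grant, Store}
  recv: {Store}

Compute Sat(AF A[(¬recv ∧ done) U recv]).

Sat(¬recv) = {Init, Ack, Reset, Halt, Grant}
Sat(¬recv ∧ done) = {Init, Halt, Grant}
A[(¬recv ∧ done) U recv]: least fixpoint, start Z0 = Sat(recv) = {Store}, add states in Sat(¬recv ∧ done) with every successor in Z. Already a fixed point.
Sat(A[(¬recv ∧ done) U recv]) = {Store}
AF A[(¬recv ∧ done) U recv]: least fixpoint, start Z0 = {Store}, add states with every successor in Z. Already a fixed point.
Sat(AF A[(¬recv ∧ done) U recv]) = {Store}

{Store}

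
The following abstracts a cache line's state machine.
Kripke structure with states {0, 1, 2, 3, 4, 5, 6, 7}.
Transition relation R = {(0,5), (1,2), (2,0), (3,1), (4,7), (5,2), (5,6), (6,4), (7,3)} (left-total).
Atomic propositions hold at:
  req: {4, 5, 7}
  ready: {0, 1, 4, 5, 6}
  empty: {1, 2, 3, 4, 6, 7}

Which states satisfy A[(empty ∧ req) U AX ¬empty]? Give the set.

{0, 2}

Sat(empty ∧ req) = {4, 7}
Sat(¬empty) = {0, 5}
Sat(AX ¬empty) = {s : every successor in {0, 5}} = {0, 2}
A[(empty ∧ req) U AX ¬empty]: least fixpoint, start Z0 = Sat(AX ¬empty) = {0, 2}, add states in Sat(empty ∧ req) with every successor in Z. Already a fixed point.
Sat(A[(empty ∧ req) U AX ¬empty]) = {0, 2}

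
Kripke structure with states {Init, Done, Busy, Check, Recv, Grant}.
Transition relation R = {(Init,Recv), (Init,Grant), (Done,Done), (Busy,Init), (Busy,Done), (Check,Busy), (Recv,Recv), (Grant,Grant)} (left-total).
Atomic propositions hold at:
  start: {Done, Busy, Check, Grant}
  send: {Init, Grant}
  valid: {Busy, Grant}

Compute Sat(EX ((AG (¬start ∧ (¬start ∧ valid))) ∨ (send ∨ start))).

{Init, Done, Busy, Check, Grant}

Sat(¬start) = {Init, Recv}
Sat(¬start ∧ valid) = ∅
Sat(¬start ∧ (¬start ∧ valid)) = ∅
AG (¬start ∧ (¬start ∧ valid)): greatest fixpoint, start Z0 = ∅, keep only states in Sat with every successor in Z. Already a fixed point.
Sat(AG (¬start ∧ (¬start ∧ valid))) = ∅
Sat(send ∨ start) = {Init, Done, Busy, Check, Grant}
Sat((AG (¬start ∧ (¬start ∧ valid))) ∨ (send ∨ start)) = {Init, Done, Busy, Check, Grant}
Sat(EX ((AG (¬start ∧ (¬start ∧ valid))) ∨ (send ∨ start))) = {s : some successor in {Init, Done, Busy, Check, Grant}} = {Init, Done, Busy, Check, Grant}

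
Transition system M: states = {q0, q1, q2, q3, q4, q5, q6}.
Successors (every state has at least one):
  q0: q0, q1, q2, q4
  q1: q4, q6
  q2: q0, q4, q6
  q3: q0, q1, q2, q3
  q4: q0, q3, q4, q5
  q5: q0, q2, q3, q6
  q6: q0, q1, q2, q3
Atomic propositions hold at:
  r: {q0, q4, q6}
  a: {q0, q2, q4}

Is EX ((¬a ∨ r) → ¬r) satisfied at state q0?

Yes

Sat(¬a) = {q1, q3, q5, q6}
Sat(¬a ∨ r) = {q0, q1, q3, q4, q5, q6}
Sat(¬r) = {q1, q2, q3, q5}
Sat((¬a ∨ r) → ¬r) = {q1, q2, q3, q5}
Sat(EX ((¬a ∨ r) → ¬r)) = {s : some successor in {q1, q2, q3, q5}} = {q0, q3, q4, q5, q6}
q0 ∈ Sat(EX ((¬a ∨ r) → ¬r)) = {q0, q3, q4, q5, q6}, so the formula holds at q0.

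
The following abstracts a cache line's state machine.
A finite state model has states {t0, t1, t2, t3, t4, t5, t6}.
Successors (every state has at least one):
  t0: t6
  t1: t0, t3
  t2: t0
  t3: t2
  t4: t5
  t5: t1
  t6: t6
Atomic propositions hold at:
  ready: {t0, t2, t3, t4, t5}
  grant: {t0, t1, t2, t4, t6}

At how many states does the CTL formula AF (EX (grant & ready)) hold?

Sat(grant & ready) = {t0, t2, t4}
Sat(EX (grant & ready)) = {s : some successor in {t0, t2, t4}} = {t1, t2, t3}
AF (EX (grant & ready)): least fixpoint, start Z0 = {t1, t2, t3}, add states with every successor in Z. Z1 = {t1, t2, t3, t5}; Z2 = {t1, t2, t3, t4, t5}; fixed.
Sat(AF (EX (grant & ready))) = {t1, t2, t3, t4, t5}
|Sat(AF (EX (grant & ready)))| = |{t1, t2, t3, t4, t5}| = 5.

5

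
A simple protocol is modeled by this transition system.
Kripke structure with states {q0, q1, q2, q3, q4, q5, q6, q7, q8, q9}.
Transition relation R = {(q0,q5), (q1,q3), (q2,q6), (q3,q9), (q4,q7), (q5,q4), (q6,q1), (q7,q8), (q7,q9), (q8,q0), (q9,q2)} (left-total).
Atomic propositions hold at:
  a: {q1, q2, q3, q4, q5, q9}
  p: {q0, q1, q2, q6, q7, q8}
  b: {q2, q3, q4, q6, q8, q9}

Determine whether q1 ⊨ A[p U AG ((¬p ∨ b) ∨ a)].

Sat(¬p) = {q3, q4, q5, q9}
Sat(¬p ∨ b) = {q2, q3, q4, q5, q6, q8, q9}
Sat((¬p ∨ b) ∨ a) = {q1, q2, q3, q4, q5, q6, q8, q9}
AG ((¬p ∨ b) ∨ a): greatest fixpoint, start Z0 = {q1, q2, q3, q4, q5, q6, q8, q9}, keep only states in Sat with every successor in Z. Z1 = {q1, q2, q3, q5, q6, q9}; Z2 = {q1, q2, q3, q6, q9}; fixed.
Sat(AG ((¬p ∨ b) ∨ a)) = {q1, q2, q3, q6, q9}
A[p U AG ((¬p ∨ b) ∨ a)]: least fixpoint, start Z0 = Sat(AG ((¬p ∨ b) ∨ a)) = {q1, q2, q3, q6, q9}, add states in Sat(p) with every successor in Z. Already a fixed point.
Sat(A[p U AG ((¬p ∨ b) ∨ a)]) = {q1, q2, q3, q6, q9}
q1 ∈ Sat(A[p U AG ((¬p ∨ b) ∨ a)]) = {q1, q2, q3, q6, q9}, so the formula holds at q1.

Yes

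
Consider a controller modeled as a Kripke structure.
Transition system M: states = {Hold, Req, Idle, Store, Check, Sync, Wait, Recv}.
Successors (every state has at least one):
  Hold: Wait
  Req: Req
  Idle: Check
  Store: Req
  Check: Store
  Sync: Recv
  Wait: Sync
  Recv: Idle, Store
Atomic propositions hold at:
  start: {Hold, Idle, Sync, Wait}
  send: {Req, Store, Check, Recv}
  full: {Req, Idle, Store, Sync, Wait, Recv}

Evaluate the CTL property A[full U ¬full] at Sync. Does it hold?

Sat(¬full) = {Hold, Check}
A[full U ¬full]: least fixpoint, start Z0 = Sat(¬full) = {Hold, Check}, add states in Sat(full) with every successor in Z. Z1 = {Hold, Idle, Check}; fixed.
Sat(A[full U ¬full]) = {Hold, Idle, Check}
Sync ∉ Sat(A[full U ¬full]) = {Hold, Idle, Check}, so the formula does not hold at Sync.

No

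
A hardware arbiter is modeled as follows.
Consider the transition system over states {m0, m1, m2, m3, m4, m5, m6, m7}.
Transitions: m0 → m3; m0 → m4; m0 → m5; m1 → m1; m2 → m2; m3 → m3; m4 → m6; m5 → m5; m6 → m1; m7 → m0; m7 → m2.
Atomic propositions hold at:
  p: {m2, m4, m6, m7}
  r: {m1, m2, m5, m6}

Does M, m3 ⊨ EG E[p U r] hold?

E[p U r]: least fixpoint, start Z0 = Sat(r) = {m1, m2, m5, m6}, add states in Sat(p) with some successor in Z. Z1 = {m1, m2, m4, m5, m6, m7}; fixed.
Sat(E[p U r]) = {m1, m2, m4, m5, m6, m7}
EG E[p U r]: greatest fixpoint, start Z0 = {m1, m2, m4, m5, m6, m7}, keep only states in Sat with some successor in Z. Already a fixed point.
Sat(EG E[p U r]) = {m1, m2, m4, m5, m6, m7}
m3 ∉ Sat(EG E[p U r]) = {m1, m2, m4, m5, m6, m7}, so the formula does not hold at m3.

No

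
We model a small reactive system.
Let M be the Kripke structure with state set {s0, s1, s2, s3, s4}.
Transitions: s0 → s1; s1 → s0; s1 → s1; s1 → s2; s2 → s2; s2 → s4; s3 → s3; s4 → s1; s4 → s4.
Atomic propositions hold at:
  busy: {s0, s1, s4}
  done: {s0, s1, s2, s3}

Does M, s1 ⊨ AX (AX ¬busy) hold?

Sat(¬busy) = {s2, s3}
Sat(AX ¬busy) = {s : every successor in {s2, s3}} = {s3}
Sat(AX (AX ¬busy)) = {s : every successor in {s3}} = {s3}
s1 ∉ Sat(AX (AX ¬busy)) = {s3}, so the formula does not hold at s1.

No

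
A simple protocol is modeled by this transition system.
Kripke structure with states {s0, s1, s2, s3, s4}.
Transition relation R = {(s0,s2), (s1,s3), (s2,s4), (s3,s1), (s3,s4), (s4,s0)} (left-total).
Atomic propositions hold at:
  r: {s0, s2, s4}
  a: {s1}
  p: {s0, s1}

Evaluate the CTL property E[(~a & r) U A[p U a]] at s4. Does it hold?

Sat(~a) = {s0, s2, s3, s4}
Sat(~a & r) = {s0, s2, s4}
A[p U a]: least fixpoint, start Z0 = Sat(a) = {s1}, add states in Sat(p) with every successor in Z. Already a fixed point.
Sat(A[p U a]) = {s1}
E[(~a & r) U A[p U a]]: least fixpoint, start Z0 = Sat(A[p U a]) = {s1}, add states in Sat(~a & r) with some successor in Z. Already a fixed point.
Sat(E[(~a & r) U A[p U a]]) = {s1}
s4 ∉ Sat(E[(~a & r) U A[p U a]]) = {s1}, so the formula does not hold at s4.

No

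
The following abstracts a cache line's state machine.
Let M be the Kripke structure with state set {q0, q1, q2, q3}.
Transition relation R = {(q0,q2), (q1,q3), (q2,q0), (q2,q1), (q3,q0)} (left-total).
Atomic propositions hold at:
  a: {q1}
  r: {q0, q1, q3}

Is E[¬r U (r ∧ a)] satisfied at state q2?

Yes

Sat(¬r) = {q2}
Sat(r ∧ a) = {q1}
E[¬r U (r ∧ a)]: least fixpoint, start Z0 = Sat((r ∧ a)) = {q1}, add states in Sat(¬r) with some successor in Z. Z1 = {q1, q2}; fixed.
Sat(E[¬r U (r ∧ a)]) = {q1, q2}
q2 ∈ Sat(E[¬r U (r ∧ a)]) = {q1, q2}, so the formula holds at q2.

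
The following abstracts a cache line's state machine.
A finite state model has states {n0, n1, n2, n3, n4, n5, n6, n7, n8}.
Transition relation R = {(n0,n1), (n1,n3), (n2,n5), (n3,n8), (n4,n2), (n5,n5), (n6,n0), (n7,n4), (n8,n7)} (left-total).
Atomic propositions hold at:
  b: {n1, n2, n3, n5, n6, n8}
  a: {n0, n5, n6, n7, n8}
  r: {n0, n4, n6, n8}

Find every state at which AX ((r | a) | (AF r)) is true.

{n0, n1, n2, n3, n5, n6, n7, n8}

Sat(r | a) = {n0, n4, n5, n6, n7, n8}
AF r: least fixpoint, start Z0 = {n0, n4, n6, n8}, add states with every successor in Z. Z1 = {n0, n3, n4, n6, n7, n8}; Z2 = {n0, n1, n3, n4, n6, n7, n8}; fixed.
Sat(AF r) = {n0, n1, n3, n4, n6, n7, n8}
Sat((r | a) | (AF r)) = {n0, n1, n3, n4, n5, n6, n7, n8}
Sat(AX ((r | a) | (AF r))) = {s : every successor in {n0, n1, n3, n4, n5, n6, n7, n8}} = {n0, n1, n2, n3, n5, n6, n7, n8}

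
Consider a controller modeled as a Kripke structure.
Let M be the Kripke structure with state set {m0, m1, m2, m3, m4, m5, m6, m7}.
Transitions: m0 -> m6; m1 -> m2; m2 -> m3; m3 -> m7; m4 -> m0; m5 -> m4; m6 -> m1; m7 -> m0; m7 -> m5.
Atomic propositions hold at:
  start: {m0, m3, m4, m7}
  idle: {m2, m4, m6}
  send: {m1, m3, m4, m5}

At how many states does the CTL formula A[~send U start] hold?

Sat(~send) = {m0, m2, m6, m7}
A[~send U start]: least fixpoint, start Z0 = Sat(start) = {m0, m3, m4, m7}, add states in Sat(~send) with every successor in Z. Z1 = {m0, m2, m3, m4, m7}; fixed.
Sat(A[~send U start]) = {m0, m2, m3, m4, m7}
|Sat(A[~send U start])| = |{m0, m2, m3, m4, m7}| = 5.

5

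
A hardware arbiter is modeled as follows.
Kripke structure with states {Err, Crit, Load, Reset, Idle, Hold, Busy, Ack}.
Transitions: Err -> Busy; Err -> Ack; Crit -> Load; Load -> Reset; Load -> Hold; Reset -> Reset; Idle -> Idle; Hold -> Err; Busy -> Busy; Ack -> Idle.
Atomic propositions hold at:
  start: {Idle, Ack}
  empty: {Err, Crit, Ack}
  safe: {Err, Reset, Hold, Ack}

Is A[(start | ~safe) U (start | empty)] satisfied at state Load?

Sat(~safe) = {Crit, Load, Idle, Busy}
Sat(start | ~safe) = {Crit, Load, Idle, Busy, Ack}
Sat(start | empty) = {Err, Crit, Idle, Ack}
A[(start | ~safe) U (start | empty)]: least fixpoint, start Z0 = Sat((start | empty)) = {Err, Crit, Idle, Ack}, add states in Sat(start | ~safe) with every successor in Z. Already a fixed point.
Sat(A[(start | ~safe) U (start | empty)]) = {Err, Crit, Idle, Ack}
Load ∉ Sat(A[(start | ~safe) U (start | empty)]) = {Err, Crit, Idle, Ack}, so the formula does not hold at Load.

No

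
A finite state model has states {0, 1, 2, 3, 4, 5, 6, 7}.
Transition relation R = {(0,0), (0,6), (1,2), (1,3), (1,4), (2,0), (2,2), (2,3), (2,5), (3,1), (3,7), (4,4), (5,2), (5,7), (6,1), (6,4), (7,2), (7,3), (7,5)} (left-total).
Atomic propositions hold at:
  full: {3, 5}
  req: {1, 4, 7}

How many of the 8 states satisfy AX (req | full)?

3

Sat(req | full) = {1, 3, 4, 5, 7}
Sat(AX (req | full)) = {s : every successor in {1, 3, 4, 5, 7}} = {3, 4, 6}
|Sat(AX (req | full))| = |{3, 4, 6}| = 3.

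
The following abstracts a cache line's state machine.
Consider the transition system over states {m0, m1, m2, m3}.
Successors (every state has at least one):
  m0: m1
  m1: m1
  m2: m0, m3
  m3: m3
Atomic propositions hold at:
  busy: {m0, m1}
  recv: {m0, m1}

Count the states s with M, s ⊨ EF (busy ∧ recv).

Sat(busy ∧ recv) = {m0, m1}
EF (busy ∧ recv): least fixpoint, start Z0 = {m0, m1}, add states with some successor in Z. Z1 = {m0, m1, m2}; fixed.
Sat(EF (busy ∧ recv)) = {m0, m1, m2}
|Sat(EF (busy ∧ recv))| = |{m0, m1, m2}| = 3.

3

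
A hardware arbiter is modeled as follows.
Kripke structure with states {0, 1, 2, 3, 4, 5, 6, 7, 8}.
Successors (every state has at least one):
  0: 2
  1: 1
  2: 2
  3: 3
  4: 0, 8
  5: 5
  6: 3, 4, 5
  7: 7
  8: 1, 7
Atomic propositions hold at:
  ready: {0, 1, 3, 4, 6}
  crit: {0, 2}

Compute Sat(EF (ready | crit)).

{0, 1, 2, 3, 4, 6, 8}

Sat(ready | crit) = {0, 1, 2, 3, 4, 6}
EF (ready | crit): least fixpoint, start Z0 = {0, 1, 2, 3, 4, 6}, add states with some successor in Z. Z1 = {0, 1, 2, 3, 4, 6, 8}; fixed.
Sat(EF (ready | crit)) = {0, 1, 2, 3, 4, 6, 8}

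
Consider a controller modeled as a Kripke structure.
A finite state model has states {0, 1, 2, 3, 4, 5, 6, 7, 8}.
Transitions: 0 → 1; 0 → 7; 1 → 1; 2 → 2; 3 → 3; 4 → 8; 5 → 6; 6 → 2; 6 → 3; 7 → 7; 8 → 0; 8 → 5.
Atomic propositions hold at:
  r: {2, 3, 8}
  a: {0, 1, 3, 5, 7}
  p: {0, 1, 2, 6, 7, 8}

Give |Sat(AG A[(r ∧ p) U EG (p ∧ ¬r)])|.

Sat(r ∧ p) = {2, 8}
Sat(¬r) = {0, 1, 4, 5, 6, 7}
Sat(p ∧ ¬r) = {0, 1, 6, 7}
EG (p ∧ ¬r): greatest fixpoint, start Z0 = {0, 1, 6, 7}, keep only states in Sat with some successor in Z. Z1 = {0, 1, 7}; fixed.
Sat(EG (p ∧ ¬r)) = {0, 1, 7}
A[(r ∧ p) U EG (p ∧ ¬r)]: least fixpoint, start Z0 = Sat(EG (p ∧ ¬r)) = {0, 1, 7}, add states in Sat(r ∧ p) with every successor in Z. Already a fixed point.
Sat(A[(r ∧ p) U EG (p ∧ ¬r)]) = {0, 1, 7}
AG A[(r ∧ p) U EG (p ∧ ¬r)]: greatest fixpoint, start Z0 = {0, 1, 7}, keep only states in Sat with every successor in Z. Already a fixed point.
Sat(AG A[(r ∧ p) U EG (p ∧ ¬r)]) = {0, 1, 7}
|Sat(AG A[(r ∧ p) U EG (p ∧ ¬r)])| = |{0, 1, 7}| = 3.

3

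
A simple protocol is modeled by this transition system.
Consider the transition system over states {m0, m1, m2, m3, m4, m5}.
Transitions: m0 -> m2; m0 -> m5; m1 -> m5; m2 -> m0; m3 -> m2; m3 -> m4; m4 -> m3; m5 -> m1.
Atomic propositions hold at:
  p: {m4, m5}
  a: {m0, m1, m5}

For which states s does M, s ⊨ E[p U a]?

E[p U a]: least fixpoint, start Z0 = Sat(a) = {m0, m1, m5}, add states in Sat(p) with some successor in Z. Already a fixed point.
Sat(E[p U a]) = {m0, m1, m5}

{m0, m1, m5}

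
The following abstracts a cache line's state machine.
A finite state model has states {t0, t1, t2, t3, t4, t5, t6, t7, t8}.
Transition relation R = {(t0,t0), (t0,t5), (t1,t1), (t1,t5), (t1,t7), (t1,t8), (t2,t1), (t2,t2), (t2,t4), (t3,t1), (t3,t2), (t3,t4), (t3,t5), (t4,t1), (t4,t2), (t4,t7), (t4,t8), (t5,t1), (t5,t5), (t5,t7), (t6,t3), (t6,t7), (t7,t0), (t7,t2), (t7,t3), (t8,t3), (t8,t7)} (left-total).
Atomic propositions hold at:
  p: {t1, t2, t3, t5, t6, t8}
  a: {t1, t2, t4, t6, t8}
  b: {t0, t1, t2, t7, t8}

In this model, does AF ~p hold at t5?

Sat(~p) = {t0, t4, t7}
AF ~p: least fixpoint, start Z0 = {t0, t4, t7}, add states with every successor in Z. Already a fixed point.
Sat(AF ~p) = {t0, t4, t7}
t5 ∉ Sat(AF ~p) = {t0, t4, t7}, so the formula does not hold at t5.

No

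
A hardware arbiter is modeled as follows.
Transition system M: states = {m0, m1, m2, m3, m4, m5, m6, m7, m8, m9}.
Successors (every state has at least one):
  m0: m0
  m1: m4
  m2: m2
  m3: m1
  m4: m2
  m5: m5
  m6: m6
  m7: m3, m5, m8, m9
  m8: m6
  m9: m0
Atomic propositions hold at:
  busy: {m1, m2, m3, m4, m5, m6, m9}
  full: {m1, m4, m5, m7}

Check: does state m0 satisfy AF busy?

No

AF busy: least fixpoint, start Z0 = {m1, m2, m3, m4, m5, m6, m9}, add states with every successor in Z. Z1 = {m1, m2, m3, m4, m5, m6, m8, m9}; Z2 = {m1, m2, m3, m4, m5, m6, m7, m8, m9}; fixed.
Sat(AF busy) = {m1, m2, m3, m4, m5, m6, m7, m8, m9}
m0 ∉ Sat(AF busy) = {m1, m2, m3, m4, m5, m6, m7, m8, m9}, so the formula does not hold at m0.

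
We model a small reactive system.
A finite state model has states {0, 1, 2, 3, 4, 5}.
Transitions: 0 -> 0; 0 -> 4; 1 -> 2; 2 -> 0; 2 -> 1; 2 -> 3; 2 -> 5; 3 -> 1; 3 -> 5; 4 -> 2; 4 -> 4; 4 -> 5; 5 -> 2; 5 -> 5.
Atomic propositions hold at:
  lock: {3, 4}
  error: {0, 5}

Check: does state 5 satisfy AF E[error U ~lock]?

Sat(~lock) = {0, 1, 2, 5}
E[error U ~lock]: least fixpoint, start Z0 = Sat(~lock) = {0, 1, 2, 5}, add states in Sat(error) with some successor in Z. Already a fixed point.
Sat(E[error U ~lock]) = {0, 1, 2, 5}
AF E[error U ~lock]: least fixpoint, start Z0 = {0, 1, 2, 5}, add states with every successor in Z. Z1 = {0, 1, 2, 3, 5}; fixed.
Sat(AF E[error U ~lock]) = {0, 1, 2, 3, 5}
5 ∈ Sat(AF E[error U ~lock]) = {0, 1, 2, 3, 5}, so the formula holds at 5.

Yes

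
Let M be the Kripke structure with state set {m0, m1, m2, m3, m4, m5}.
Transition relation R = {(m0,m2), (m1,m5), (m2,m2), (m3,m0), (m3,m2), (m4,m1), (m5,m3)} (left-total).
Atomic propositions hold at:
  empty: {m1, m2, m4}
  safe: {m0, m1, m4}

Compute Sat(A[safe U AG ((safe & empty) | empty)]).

Sat(safe & empty) = {m1, m4}
Sat((safe & empty) | empty) = {m1, m2, m4}
AG ((safe & empty) | empty): greatest fixpoint, start Z0 = {m1, m2, m4}, keep only states in Sat with every successor in Z. Z1 = {m2, m4}; Z2 = {m2}; fixed.
Sat(AG ((safe & empty) | empty)) = {m2}
A[safe U AG ((safe & empty) | empty)]: least fixpoint, start Z0 = Sat(AG ((safe & empty) | empty)) = {m2}, add states in Sat(safe) with every successor in Z. Z1 = {m0, m2}; fixed.
Sat(A[safe U AG ((safe & empty) | empty)]) = {m0, m2}

{m0, m2}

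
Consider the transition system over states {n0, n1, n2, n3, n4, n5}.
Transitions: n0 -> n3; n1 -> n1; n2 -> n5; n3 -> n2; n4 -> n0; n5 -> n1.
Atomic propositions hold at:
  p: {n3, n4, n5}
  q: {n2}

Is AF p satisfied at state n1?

No

AF p: least fixpoint, start Z0 = {n3, n4, n5}, add states with every successor in Z. Z1 = {n0, n2, n3, n4, n5}; fixed.
Sat(AF p) = {n0, n2, n3, n4, n5}
n1 ∉ Sat(AF p) = {n0, n2, n3, n4, n5}, so the formula does not hold at n1.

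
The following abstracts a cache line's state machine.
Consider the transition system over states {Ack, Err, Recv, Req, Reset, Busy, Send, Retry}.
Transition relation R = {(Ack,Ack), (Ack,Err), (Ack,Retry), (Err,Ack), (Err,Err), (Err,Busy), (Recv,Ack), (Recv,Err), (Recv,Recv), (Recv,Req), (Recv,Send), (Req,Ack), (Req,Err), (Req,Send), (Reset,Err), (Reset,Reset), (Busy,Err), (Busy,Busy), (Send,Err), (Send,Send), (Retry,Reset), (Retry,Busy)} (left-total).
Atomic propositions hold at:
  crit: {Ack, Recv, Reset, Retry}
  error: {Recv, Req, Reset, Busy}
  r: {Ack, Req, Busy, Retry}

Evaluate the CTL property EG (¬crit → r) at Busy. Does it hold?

Yes

Sat(¬crit) = {Err, Req, Busy, Send}
Sat(¬crit → r) = {Ack, Recv, Req, Reset, Busy, Retry}
EG (¬crit → r): greatest fixpoint, start Z0 = {Ack, Recv, Req, Reset, Busy, Retry}, keep only states in Sat with some successor in Z. Already a fixed point.
Sat(EG (¬crit → r)) = {Ack, Recv, Req, Reset, Busy, Retry}
Busy ∈ Sat(EG (¬crit → r)) = {Ack, Recv, Req, Reset, Busy, Retry}, so the formula holds at Busy.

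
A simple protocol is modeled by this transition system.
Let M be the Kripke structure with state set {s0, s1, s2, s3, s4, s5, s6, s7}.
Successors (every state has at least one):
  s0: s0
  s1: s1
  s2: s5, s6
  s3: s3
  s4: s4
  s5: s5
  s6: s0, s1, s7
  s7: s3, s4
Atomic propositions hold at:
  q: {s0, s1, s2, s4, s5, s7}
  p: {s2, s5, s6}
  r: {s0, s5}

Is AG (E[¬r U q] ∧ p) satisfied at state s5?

Sat(¬r) = {s1, s2, s3, s4, s6, s7}
E[¬r U q]: least fixpoint, start Z0 = Sat(q) = {s0, s1, s2, s4, s5, s7}, add states in Sat(¬r) with some successor in Z. Z1 = {s0, s1, s2, s4, s5, s6, s7}; fixed.
Sat(E[¬r U q]) = {s0, s1, s2, s4, s5, s6, s7}
Sat(E[¬r U q] ∧ p) = {s2, s5, s6}
AG (E[¬r U q] ∧ p): greatest fixpoint, start Z0 = {s2, s5, s6}, keep only states in Sat with every successor in Z. Z1 = {s2, s5}; Z2 = {s5}; fixed.
Sat(AG (E[¬r U q] ∧ p)) = {s5}
s5 ∈ Sat(AG (E[¬r U q] ∧ p)) = {s5}, so the formula holds at s5.

Yes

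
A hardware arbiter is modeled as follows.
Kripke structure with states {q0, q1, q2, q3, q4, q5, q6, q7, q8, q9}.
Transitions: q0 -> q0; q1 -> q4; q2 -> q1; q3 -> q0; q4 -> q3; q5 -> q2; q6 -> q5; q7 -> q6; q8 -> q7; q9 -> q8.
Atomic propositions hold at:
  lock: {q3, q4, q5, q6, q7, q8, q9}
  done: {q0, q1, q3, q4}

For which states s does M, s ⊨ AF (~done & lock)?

{q5, q6, q7, q8, q9}

Sat(~done) = {q2, q5, q6, q7, q8, q9}
Sat(~done & lock) = {q5, q6, q7, q8, q9}
AF (~done & lock): least fixpoint, start Z0 = {q5, q6, q7, q8, q9}, add states with every successor in Z. Already a fixed point.
Sat(AF (~done & lock)) = {q5, q6, q7, q8, q9}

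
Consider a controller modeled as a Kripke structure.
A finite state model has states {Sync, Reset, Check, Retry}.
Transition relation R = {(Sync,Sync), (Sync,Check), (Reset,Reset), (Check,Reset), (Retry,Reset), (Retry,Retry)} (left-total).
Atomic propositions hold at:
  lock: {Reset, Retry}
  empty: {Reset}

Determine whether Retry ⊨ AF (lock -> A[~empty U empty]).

Sat(~empty) = {Sync, Check, Retry}
A[~empty U empty]: least fixpoint, start Z0 = Sat(empty) = {Reset}, add states in Sat(~empty) with every successor in Z. Z1 = {Reset, Check}; fixed.
Sat(A[~empty U empty]) = {Reset, Check}
Sat(lock -> A[~empty U empty]) = {Sync, Reset, Check}
AF (lock -> A[~empty U empty]): least fixpoint, start Z0 = {Sync, Reset, Check}, add states with every successor in Z. Already a fixed point.
Sat(AF (lock -> A[~empty U empty])) = {Sync, Reset, Check}
Retry ∉ Sat(AF (lock -> A[~empty U empty])) = {Sync, Reset, Check}, so the formula does not hold at Retry.

No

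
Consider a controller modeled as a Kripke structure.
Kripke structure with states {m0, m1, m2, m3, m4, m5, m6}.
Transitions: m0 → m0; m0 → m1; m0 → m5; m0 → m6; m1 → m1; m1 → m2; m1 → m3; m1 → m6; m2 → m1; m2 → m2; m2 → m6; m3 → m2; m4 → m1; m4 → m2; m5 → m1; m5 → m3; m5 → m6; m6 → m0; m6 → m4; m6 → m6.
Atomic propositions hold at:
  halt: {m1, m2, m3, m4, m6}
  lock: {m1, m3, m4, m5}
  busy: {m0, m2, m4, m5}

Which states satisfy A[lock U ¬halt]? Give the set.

{m0, m5}

Sat(¬halt) = {m0, m5}
A[lock U ¬halt]: least fixpoint, start Z0 = Sat(¬halt) = {m0, m5}, add states in Sat(lock) with every successor in Z. Already a fixed point.
Sat(A[lock U ¬halt]) = {m0, m5}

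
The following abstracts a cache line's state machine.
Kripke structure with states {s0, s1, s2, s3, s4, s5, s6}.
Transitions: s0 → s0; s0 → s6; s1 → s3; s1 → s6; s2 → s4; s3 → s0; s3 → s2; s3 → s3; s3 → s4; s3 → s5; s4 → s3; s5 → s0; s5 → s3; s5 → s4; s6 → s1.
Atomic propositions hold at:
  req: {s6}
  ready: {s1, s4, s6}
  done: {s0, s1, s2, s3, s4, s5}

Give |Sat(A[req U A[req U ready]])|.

A[req U ready]: least fixpoint, start Z0 = Sat(ready) = {s1, s4, s6}, add states in Sat(req) with every successor in Z. Already a fixed point.
Sat(A[req U ready]) = {s1, s4, s6}
A[req U A[req U ready]]: least fixpoint, start Z0 = Sat(A[req U ready]) = {s1, s4, s6}, add states in Sat(req) with every successor in Z. Already a fixed point.
Sat(A[req U A[req U ready]]) = {s1, s4, s6}
|Sat(A[req U A[req U ready]])| = |{s1, s4, s6}| = 3.

3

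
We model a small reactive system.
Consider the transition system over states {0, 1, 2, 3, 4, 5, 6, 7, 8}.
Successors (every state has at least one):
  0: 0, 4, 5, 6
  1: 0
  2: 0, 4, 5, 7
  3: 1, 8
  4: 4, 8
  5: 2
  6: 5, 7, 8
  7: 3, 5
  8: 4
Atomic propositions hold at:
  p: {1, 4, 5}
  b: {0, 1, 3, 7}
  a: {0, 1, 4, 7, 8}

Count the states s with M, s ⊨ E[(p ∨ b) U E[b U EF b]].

Sat(p ∨ b) = {0, 1, 3, 4, 5, 7}
EF b: least fixpoint, start Z0 = {0, 1, 3, 7}, add states with some successor in Z. Z1 = {0, 1, 2, 3, 6, 7}; Z2 = {0, 1, 2, 3, 5, 6, 7}; fixed.
Sat(EF b) = {0, 1, 2, 3, 5, 6, 7}
E[b U EF b]: least fixpoint, start Z0 = Sat(EF b) = {0, 1, 2, 3, 5, 6, 7}, add states in Sat(b) with some successor in Z. Already a fixed point.
Sat(E[b U EF b]) = {0, 1, 2, 3, 5, 6, 7}
E[(p ∨ b) U E[b U EF b]]: least fixpoint, start Z0 = Sat(E[b U EF b]) = {0, 1, 2, 3, 5, 6, 7}, add states in Sat(p ∨ b) with some successor in Z. Already a fixed point.
Sat(E[(p ∨ b) U E[b U EF b]]) = {0, 1, 2, 3, 5, 6, 7}
|Sat(E[(p ∨ b) U E[b U EF b]])| = |{0, 1, 2, 3, 5, 6, 7}| = 7.

7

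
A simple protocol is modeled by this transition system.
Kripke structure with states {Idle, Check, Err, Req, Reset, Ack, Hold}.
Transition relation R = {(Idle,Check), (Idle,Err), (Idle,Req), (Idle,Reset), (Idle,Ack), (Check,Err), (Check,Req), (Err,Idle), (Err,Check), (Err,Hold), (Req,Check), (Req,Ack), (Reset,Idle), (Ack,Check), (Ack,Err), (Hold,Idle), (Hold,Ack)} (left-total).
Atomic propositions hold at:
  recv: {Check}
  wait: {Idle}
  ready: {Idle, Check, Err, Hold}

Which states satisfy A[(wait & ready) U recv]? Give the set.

{Check}

Sat(wait & ready) = {Idle}
A[(wait & ready) U recv]: least fixpoint, start Z0 = Sat(recv) = {Check}, add states in Sat(wait & ready) with every successor in Z. Already a fixed point.
Sat(A[(wait & ready) U recv]) = {Check}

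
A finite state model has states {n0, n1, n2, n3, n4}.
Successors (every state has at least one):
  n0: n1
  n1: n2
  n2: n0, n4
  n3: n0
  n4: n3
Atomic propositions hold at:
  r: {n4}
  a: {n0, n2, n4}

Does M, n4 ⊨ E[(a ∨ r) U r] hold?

Sat(a ∨ r) = {n0, n2, n4}
E[(a ∨ r) U r]: least fixpoint, start Z0 = Sat(r) = {n4}, add states in Sat(a ∨ r) with some successor in Z. Z1 = {n2, n4}; fixed.
Sat(E[(a ∨ r) U r]) = {n2, n4}
n4 ∈ Sat(E[(a ∨ r) U r]) = {n2, n4}, so the formula holds at n4.

Yes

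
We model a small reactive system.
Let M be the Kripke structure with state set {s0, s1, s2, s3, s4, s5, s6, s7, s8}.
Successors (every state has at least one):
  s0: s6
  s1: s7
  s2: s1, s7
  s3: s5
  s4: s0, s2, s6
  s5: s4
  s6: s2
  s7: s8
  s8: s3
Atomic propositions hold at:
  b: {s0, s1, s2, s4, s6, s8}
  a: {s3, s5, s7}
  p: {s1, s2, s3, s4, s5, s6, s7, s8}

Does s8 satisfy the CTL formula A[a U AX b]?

No

Sat(AX b) = {s : every successor in {s0, s1, s2, s4, s6, s8}} = {s0, s4, s5, s6, s7}
A[a U AX b]: least fixpoint, start Z0 = Sat(AX b) = {s0, s4, s5, s6, s7}, add states in Sat(a) with every successor in Z. Z1 = {s0, s3, s4, s5, s6, s7}; fixed.
Sat(A[a U AX b]) = {s0, s3, s4, s5, s6, s7}
s8 ∉ Sat(A[a U AX b]) = {s0, s3, s4, s5, s6, s7}, so the formula does not hold at s8.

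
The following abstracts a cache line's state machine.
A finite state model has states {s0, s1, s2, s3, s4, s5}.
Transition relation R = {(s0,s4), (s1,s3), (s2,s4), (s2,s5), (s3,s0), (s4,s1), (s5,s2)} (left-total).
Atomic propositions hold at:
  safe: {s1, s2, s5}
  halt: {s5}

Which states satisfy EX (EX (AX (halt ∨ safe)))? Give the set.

{s3, s5}

Sat(halt ∨ safe) = {s1, s2, s5}
Sat(AX (halt ∨ safe)) = {s : every successor in {s1, s2, s5}} = {s4, s5}
Sat(EX (AX (halt ∨ safe))) = {s : some successor in {s4, s5}} = {s0, s2}
Sat(EX (EX (AX (halt ∨ safe)))) = {s : some successor in {s0, s2}} = {s3, s5}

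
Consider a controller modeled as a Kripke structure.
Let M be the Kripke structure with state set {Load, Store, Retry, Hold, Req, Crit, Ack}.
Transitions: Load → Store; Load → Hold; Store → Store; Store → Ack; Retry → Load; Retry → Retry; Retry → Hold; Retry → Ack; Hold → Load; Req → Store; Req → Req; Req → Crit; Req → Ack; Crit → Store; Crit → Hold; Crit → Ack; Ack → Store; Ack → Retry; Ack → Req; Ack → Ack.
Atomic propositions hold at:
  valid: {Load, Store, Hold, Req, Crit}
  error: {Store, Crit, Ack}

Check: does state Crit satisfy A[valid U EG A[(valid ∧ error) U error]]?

Yes

Sat(valid ∧ error) = {Store, Crit}
A[(valid ∧ error) U error]: least fixpoint, start Z0 = Sat(error) = {Store, Crit, Ack}, add states in Sat(valid ∧ error) with every successor in Z. Already a fixed point.
Sat(A[(valid ∧ error) U error]) = {Store, Crit, Ack}
EG A[(valid ∧ error) U error]: greatest fixpoint, start Z0 = {Store, Crit, Ack}, keep only states in Sat with some successor in Z. Already a fixed point.
Sat(EG A[(valid ∧ error) U error]) = {Store, Crit, Ack}
A[valid U EG A[(valid ∧ error) U error]]: least fixpoint, start Z0 = Sat(EG A[(valid ∧ error) U error]) = {Store, Crit, Ack}, add states in Sat(valid) with every successor in Z. Already a fixed point.
Sat(A[valid U EG A[(valid ∧ error) U error]]) = {Store, Crit, Ack}
Crit ∈ Sat(A[valid U EG A[(valid ∧ error) U error]]) = {Store, Crit, Ack}, so the formula holds at Crit.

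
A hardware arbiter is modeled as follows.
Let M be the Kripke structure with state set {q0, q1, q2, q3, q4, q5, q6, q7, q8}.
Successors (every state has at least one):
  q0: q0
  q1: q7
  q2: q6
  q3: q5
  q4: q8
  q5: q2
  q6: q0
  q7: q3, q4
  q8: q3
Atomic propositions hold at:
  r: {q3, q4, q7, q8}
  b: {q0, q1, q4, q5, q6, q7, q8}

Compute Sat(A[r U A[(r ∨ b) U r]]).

{q1, q3, q4, q7, q8}

Sat(r ∨ b) = {q0, q1, q3, q4, q5, q6, q7, q8}
A[(r ∨ b) U r]: least fixpoint, start Z0 = Sat(r) = {q3, q4, q7, q8}, add states in Sat(r ∨ b) with every successor in Z. Z1 = {q1, q3, q4, q7, q8}; fixed.
Sat(A[(r ∨ b) U r]) = {q1, q3, q4, q7, q8}
A[r U A[(r ∨ b) U r]]: least fixpoint, start Z0 = Sat(A[(r ∨ b) U r]) = {q1, q3, q4, q7, q8}, add states in Sat(r) with every successor in Z. Already a fixed point.
Sat(A[r U A[(r ∨ b) U r]]) = {q1, q3, q4, q7, q8}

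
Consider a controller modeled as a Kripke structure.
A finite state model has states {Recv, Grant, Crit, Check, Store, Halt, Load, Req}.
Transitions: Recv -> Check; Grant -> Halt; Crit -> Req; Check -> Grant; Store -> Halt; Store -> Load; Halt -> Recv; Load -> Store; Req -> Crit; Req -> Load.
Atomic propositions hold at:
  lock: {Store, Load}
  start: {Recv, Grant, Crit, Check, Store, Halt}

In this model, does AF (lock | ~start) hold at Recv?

Sat(~start) = {Load, Req}
Sat(lock | ~start) = {Store, Load, Req}
AF (lock | ~start): least fixpoint, start Z0 = {Store, Load, Req}, add states with every successor in Z. Z1 = {Crit, Store, Load, Req}; fixed.
Sat(AF (lock | ~start)) = {Crit, Store, Load, Req}
Recv ∉ Sat(AF (lock | ~start)) = {Crit, Store, Load, Req}, so the formula does not hold at Recv.

No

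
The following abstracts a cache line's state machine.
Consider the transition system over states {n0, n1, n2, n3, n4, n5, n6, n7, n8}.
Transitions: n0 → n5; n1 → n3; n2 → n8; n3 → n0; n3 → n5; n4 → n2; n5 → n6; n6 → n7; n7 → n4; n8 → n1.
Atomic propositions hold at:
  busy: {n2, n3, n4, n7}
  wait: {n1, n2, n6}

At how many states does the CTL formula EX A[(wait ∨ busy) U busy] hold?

6

Sat(wait ∨ busy) = {n1, n2, n3, n4, n6, n7}
A[(wait ∨ busy) U busy]: least fixpoint, start Z0 = Sat(busy) = {n2, n3, n4, n7}, add states in Sat(wait ∨ busy) with every successor in Z. Z1 = {n1, n2, n3, n4, n6, n7}; fixed.
Sat(A[(wait ∨ busy) U busy]) = {n1, n2, n3, n4, n6, n7}
Sat(EX A[(wait ∨ busy) U busy]) = {s : some successor in {n1, n2, n3, n4, n6, n7}} = {n1, n4, n5, n6, n7, n8}
|Sat(EX A[(wait ∨ busy) U busy])| = |{n1, n4, n5, n6, n7, n8}| = 6.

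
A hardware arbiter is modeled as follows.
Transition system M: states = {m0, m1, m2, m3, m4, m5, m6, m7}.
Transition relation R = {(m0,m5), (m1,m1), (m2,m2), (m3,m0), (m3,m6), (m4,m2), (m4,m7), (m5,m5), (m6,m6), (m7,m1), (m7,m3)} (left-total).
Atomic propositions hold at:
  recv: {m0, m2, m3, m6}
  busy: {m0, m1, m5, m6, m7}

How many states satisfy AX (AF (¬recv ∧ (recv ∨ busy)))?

3

Sat(¬recv) = {m1, m4, m5, m7}
Sat(recv ∨ busy) = {m0, m1, m2, m3, m5, m6, m7}
Sat(¬recv ∧ (recv ∨ busy)) = {m1, m5, m7}
AF (¬recv ∧ (recv ∨ busy)): least fixpoint, start Z0 = {m1, m5, m7}, add states with every successor in Z. Z1 = {m0, m1, m5, m7}; fixed.
Sat(AF (¬recv ∧ (recv ∨ busy))) = {m0, m1, m5, m7}
Sat(AX (AF (¬recv ∧ (recv ∨ busy)))) = {s : every successor in {m0, m1, m5, m7}} = {m0, m1, m5}
|Sat(AX (AF (¬recv ∧ (recv ∨ busy))))| = |{m0, m1, m5}| = 3.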